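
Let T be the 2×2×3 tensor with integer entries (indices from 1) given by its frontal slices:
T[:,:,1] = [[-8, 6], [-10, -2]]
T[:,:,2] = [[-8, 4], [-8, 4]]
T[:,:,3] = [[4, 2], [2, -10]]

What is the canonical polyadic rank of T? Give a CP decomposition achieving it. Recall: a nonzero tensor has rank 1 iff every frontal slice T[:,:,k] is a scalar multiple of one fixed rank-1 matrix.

Lower bound: the mode-3 unfolding of T (rows indexed by k, columns by (i,j) = (1,1), (1,2), (2,1), (2,2)) is [[-8, 6, -10, -2], [-8, 4, -8, 4], [4, 2, 2, -10]].
There the 3×3 minor on rows k ∈ {1, 2, 3}, columns (i,j) ∈ {(1,1), (1,2), (2,1)} is det [[-8, 6, -10], [-8, 4, -8], [4, 2, 2]] = 32 ≠ 0, so this unfolding has rank ≥ 3; CP rank is at least every unfolding rank, so rank(T) ≥ 3. (Flattening ranks never certify an upper bound on CP rank; for that we must actually write T with 3 rank-1 terms.)
Upper bound: T is a sum of 3 rank-1 terms, T = [0, 1] (x) [1, 2] (x) [-2, 0, -2] + [1, -1] (x) [0, 1] (x) [2, 0, 4] + [1, 1] (x) [2, -1] (x) [-4, -4, 2] (one valid choice — decompositions are not unique — normalised so each a, b is primitive with positive first nonzero entry; check it by expanding all entries), so rank(T) ≤ 3.
These bounds meet, so rank(T) = 3.
Check entry T[2,1,1] = -10: (1)·(1)·(-2) + (-1)·(0)·(2) + (1)·(2)·(-4) = -10.

rank(T) = 3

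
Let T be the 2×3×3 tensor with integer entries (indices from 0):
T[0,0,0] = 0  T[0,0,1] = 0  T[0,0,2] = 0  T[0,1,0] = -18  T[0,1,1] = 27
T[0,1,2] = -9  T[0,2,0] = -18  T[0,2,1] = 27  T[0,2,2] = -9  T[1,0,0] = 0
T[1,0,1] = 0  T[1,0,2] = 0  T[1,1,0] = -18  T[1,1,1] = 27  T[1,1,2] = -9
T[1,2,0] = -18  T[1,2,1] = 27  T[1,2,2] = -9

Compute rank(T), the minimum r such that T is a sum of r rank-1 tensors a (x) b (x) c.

Lower bound: T ≠ 0 (e.g. T[0,1,0] = -18), so rank(T) ≥ 1.
Upper bound: if T = a (x) b (x) c then every fibre of T is a multiple of the corresponding factor, so read the factors off the fibres through the nonzero entry T[0,1,0] = -18.
The mode-1 fibre T[:,1,0] = [-18, -18] gives a = [1, 1] (primitive direction); the mode-2 fibre T[0,:,0] = [0, -18, -18] gives b = [0, 1, 1]; then c[k] = T[0,1,k] / (a[0]·b[1]) = [-18, 27, -9] / 1 = [-18, 27, -9].
Expanding [1, 1] (x) [0, 1, 1] (x) [-18, 27, -9] reproduces all 18 entries of T, so T = [1, 1] (x) [0, 1, 1] (x) [-18, 27, -9] and rank(T) ≤ 1.
These bounds meet, so rank(T) = 1.
Check entry T[1,0,0] = 0: (1)·(0)·(-18) = 0.

1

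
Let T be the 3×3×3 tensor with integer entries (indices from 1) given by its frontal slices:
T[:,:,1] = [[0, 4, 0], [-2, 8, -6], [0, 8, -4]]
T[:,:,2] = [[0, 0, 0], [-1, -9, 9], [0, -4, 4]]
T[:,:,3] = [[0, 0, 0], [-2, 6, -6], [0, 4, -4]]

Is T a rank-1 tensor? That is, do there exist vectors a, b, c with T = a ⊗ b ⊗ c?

The mode-2 unfolding of T (rows indexed by j, columns by (i,k) = (1,1), (1,2), (1,3), (2,1), (2,2), (2,3), (3,1), (3,2), (3,3)) is [[0, 0, 0, -2, -1, -2, 0, 0, 0], [4, 0, 0, 8, -9, 6, 8, -4, 4], [0, 0, 0, -6, 9, -6, -4, 4, -4]].
There the 3×3 minor on rows j ∈ {1, 2, 3}, columns (i,k) ∈ {(1,1), (2,1), (2,2)} is det [[0, -2, -1], [4, 8, -9], [0, -6, 9]] = 96 ≠ 0, so this unfolding has rank ≥ 3; CP rank is at least every unfolding rank, so rank(T) ≥ 3.
In particular rank(T) ≥ 3 > 1, so T is not rank-1.

No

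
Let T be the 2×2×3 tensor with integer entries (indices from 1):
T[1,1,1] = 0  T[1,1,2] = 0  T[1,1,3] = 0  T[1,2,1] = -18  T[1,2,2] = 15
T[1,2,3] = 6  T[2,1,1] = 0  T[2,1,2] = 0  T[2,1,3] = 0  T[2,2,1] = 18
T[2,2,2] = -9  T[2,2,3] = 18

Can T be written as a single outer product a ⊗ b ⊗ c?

The mode-1 unfolding of T (rows indexed by i, columns by (j,k) = (1,1), (1,2), (1,3), (2,1), (2,2), (2,3)) is [[0, 0, 0, -18, 15, 6], [0, 0, 0, 18, -9, 18]].
There the 2×2 minor on rows i ∈ {1, 2}, columns (j,k) ∈ {(2,1), (2,2)} is det [[-18, 15], [18, -9]] = -108 ≠ 0, so this unfolding has rank ≥ 2; CP rank is at least every unfolding rank, so rank(T) ≥ 2.
In particular rank(T) ≥ 2 > 1, so T is not rank-1.

No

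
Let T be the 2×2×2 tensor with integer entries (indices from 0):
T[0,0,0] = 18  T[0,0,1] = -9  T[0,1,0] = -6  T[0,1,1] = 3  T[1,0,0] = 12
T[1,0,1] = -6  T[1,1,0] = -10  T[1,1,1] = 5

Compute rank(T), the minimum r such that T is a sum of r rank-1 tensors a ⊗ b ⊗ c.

Lower bound: the mode-1 unfolding of T (rows indexed by i, columns by (j,k) = (0,0), (0,1), (1,0), (1,1)) is [[18, -9, -6, 3], [12, -6, -10, 5]].
There the 2×2 minor on rows i ∈ {0, 1}, columns (j,k) ∈ {(0,0), (1,0)} is det [[18, -6], [12, -10]] = -108 ≠ 0, so this unfolding has rank ≥ 2; CP rank is at least every unfolding rank, so rank(T) ≥ 2. (This is only a lower bound: in general the CP rank may exceed every unfolding rank, so we still need to exhibit 2 rank-1 terms summing to T.)
Upper bound — finding two terms. Every mode-3 slice of T is a multiple of one matrix: T[:,:,k] = c[k]·M with c = (2, -1) and M = [[9, -3], [6, -5]] (rows indexed by i, columns by j). So it suffices to write M as a sum of two rank-1 matrices.
Splitting M by its rows (i = 0, 1), M = (1, 0)(9, -3)ᵀ + (0, 1)(6, -5)ᵀ.
Hence T = (1, 0) ⊗ (9, -3) ⊗ (2, -1) + (0, 1) ⊗ (6, -5) ⊗ (2, -1), so rank(T) ≤ 2.
These bounds meet, so rank(T) = 2.

2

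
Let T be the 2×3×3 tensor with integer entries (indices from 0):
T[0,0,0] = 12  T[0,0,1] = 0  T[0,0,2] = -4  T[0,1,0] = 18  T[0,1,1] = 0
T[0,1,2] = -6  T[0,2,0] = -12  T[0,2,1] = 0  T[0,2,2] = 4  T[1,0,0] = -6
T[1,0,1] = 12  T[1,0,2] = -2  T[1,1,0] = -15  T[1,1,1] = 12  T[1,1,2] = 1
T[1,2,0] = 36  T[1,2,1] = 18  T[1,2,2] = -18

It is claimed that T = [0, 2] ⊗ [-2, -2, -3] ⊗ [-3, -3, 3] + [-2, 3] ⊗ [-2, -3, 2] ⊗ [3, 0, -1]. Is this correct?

No

Reconstruct entry (1,0,2) from the claimed factors: Σₗ aₗ[1]bₗ[0]cₗ[2] = (2)·(-2)·(3) + (3)·(-2)·(-1) = -6, but T[1,0,2] = -2. The claim is false.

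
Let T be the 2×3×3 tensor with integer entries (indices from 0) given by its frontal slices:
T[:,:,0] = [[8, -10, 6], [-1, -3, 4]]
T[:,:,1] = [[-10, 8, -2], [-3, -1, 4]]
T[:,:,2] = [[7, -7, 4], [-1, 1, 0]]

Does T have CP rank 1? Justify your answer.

No

The mode-2 unfolding of T (rows indexed by j, columns by (i,k) = (0,0), (0,1), (0,2), (1,0), (1,1), (1,2)) is [[8, -10, 7, -1, -3, -1], [-10, 8, -7, -3, -1, 1], [6, -2, 4, 4, 4, 0]].
There the 3×3 minor on rows j ∈ {0, 1, 2}, columns (i,k) ∈ {(0,0), (0,1), (0,2)} is det [[8, -10, 7], [-10, 8, -7], [6, -2, 4]] = -32 ≠ 0, so this unfolding has rank ≥ 3; CP rank is at least every unfolding rank, so rank(T) ≥ 3.
In particular rank(T) ≥ 3 > 1, so T is not rank-1.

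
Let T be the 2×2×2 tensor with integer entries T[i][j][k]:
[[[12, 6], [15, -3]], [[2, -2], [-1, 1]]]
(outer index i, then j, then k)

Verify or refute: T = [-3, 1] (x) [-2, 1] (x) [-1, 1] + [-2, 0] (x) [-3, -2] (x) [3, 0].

Reconstruct entrywise from the claimed factors. For example, T[1,1,1] = 1 and Σₗ aₗ[1]bₗ[1]cₗ[1] = (1)·(1)·(1) + (0)·(-2)·(0) = 1; checking all 8 entries, every one matches. The claim holds.

Yes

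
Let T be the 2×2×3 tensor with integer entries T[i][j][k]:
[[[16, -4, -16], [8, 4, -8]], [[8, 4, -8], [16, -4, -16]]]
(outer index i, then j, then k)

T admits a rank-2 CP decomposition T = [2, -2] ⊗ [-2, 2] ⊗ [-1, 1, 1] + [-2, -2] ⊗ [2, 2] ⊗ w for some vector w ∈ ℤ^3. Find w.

Subtract the known terms from T to get the rank-1 residual R = [-2, -2] ⊗ [2, 2] ⊗ w, so R[i,j,k] = a[i]·b[j]·w[k]. Pick indices with nonzero a[0]·b[0] = (-2)·(2) = -4. Only the fibre through (0,0,·) is needed: R[0,0,:] = T[0,0,:] − Σₗ aₗ[0]bₗ[0]cₗ = [16, -4, -16] − (2)·(-2)·[-1, 1, 1] = [12, 0, -12]. Then w[k] = R[0,0,k] / -4 for each k, giving w = [12, 0, -12] / -4 = [-3, 0, 3].

w = [-3, 0, 3]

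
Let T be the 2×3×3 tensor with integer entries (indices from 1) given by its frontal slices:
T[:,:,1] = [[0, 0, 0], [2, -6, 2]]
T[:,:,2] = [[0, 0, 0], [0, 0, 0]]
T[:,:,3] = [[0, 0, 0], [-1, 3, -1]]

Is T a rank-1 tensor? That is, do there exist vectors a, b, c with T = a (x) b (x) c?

Yes

If T = a (x) b (x) c then every fibre of T is a multiple of the corresponding factor, so read the factors off the fibres through the nonzero entry T[2,1,1] = 2.
The mode-1 fibre T[:,1,1] = [0, 2] gives a = (0, 1) (primitive direction); the mode-2 fibre T[2,:,1] = [2, -6, 2] gives b = (1, -3, 1); then c[k] = T[2,1,k] / (a[2]·b[1]) = [2, 0, -1] / 1 = (2, 0, -1).
Expanding (0, 1) (x) (1, -3, 1) (x) (2, 0, -1) reproduces all 18 entries of T, so T = (0, 1) (x) (1, -3, 1) (x) (2, 0, -1) and rank(T) ≤ 1.
Equivalently every frontal slice T[:,:,k] is c[k] times the rank-1 matrix (0, 1) (x) (1, -3, 1). So T has rank 1 (it is nonzero).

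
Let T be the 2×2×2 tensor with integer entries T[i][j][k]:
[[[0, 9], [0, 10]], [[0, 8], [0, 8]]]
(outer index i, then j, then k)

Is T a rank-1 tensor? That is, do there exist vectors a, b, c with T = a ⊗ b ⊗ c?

No

The mode-2 unfolding of T (rows indexed by j, columns by (i,k) = (0,0), (0,1), (1,0), (1,1)) is [[0, 9, 0, 8], [0, 10, 0, 8]].
There the 2×2 minor on rows j ∈ {0, 1}, columns (i,k) ∈ {(0,1), (1,1)} is det [[9, 8], [10, 8]] = -8 ≠ 0, so this unfolding has rank ≥ 2; CP rank is at least every unfolding rank, so rank(T) ≥ 2.
In particular rank(T) ≥ 2 > 1, so T is not rank-1.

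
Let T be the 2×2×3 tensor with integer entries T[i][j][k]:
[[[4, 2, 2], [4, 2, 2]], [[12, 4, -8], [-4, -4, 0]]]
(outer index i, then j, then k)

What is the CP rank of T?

Lower bound: the mode-3 unfolding of T (rows indexed by k, columns by (i,j) = (0,0), (0,1), (1,0), (1,1)) is [[4, 4, 12, -4], [2, 2, 4, -4], [2, 2, -8, 0]].
There the 3×3 minor on rows k ∈ {0, 1, 2}, columns (i,j) ∈ {(0,0), (1,0), (1,1)} is det [[4, 12, -4], [2, 4, -4], [2, -8, 0]] = -128 ≠ 0, so this unfolding has rank ≥ 3; CP rank is at least every unfolding rank, so rank(T) ≥ 3. (Unfolding ranks only ever bound the CP rank from below — rank(T) can be strictly larger than all of them — so the matching upper bound has to come from an explicit 3-term decomposition.)
Upper bound: T is a sum of 3 rank-1 terms, T = [0, 1] ⊗ [1, -1] ⊗ [4, 4, 0] + [0, 1] ⊗ [1, 0] ⊗ [8, 0, -8] + [1, 0] ⊗ [1, 1] ⊗ [4, 2, 2] (written with every a and b primitive with positive leading entry and the scale carried by c; CP decompositions are not unique, and this one is verified by expanding entrywise), so rank(T) ≤ 3.
These bounds meet, so rank(T) = 3.

3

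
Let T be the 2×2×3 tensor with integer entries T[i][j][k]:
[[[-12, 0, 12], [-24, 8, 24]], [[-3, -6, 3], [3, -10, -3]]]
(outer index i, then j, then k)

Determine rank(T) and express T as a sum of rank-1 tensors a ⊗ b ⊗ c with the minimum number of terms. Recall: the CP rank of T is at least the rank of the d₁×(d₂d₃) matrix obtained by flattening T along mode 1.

rank(T) = 2

Lower bound: in the mode-2 unfolding of T (rows indexed by j, columns by (i,k)) the 2×2 minor on rows j ∈ {0, 1}, columns (i,k) ∈ {(0,0), (0,1)} is det [[-12, 0], [-24, 8]] = -96 ≠ 0, so that unfolding has rank ≥ 2 and hence rank(T) ≥ 2 (CP rank is at least every unfolding rank, though it can be larger).
Upper bound: with S_k = T[:,:,k], the two rank-1 terms a₁b₁ᵀ, a₂b₂ᵀ are the rank-1 members of the pencil x·S₀ + y·S₁.
det(x·S₀ + y·S₁) is −108·x² + 48·y² = (-12)·(3·x − 2·y)(3·x + 2·y), vanishing at (x:y) = (2:3) and (2:-3).
M₁ = 2·S₀ + 3·S₁ = [[-24, -24], [-24, -24]] = (-24)·[1, 1][1, 1]ᵀ and M₂ = 2·S₀ − 3·S₁ = [[-24, -72], [12, 36]] = (-12)·[2, -1][1, 3]ᵀ, so take a₁ = [1, 1], b₁ = [1, 1], a₂ = [2, -1], b₂ = [1, 3].
Each slice is an integer combination of E₁ = a₁b₁ᵀ and E₂ = a₂b₂ᵀ: S₀ = −6·E₁ − 3·E₂, S₁ = −4·E₁ + 2·E₂, S₂ = 6·E₁ + 3·E₂; reading off coefficients, c₁ = [-6, -4, 6] and c₂ = [-3, 2, 3].
Hence T = [1, 1] ⊗ [1, 1] ⊗ [-6, -4, 6] + [2, -1] ⊗ [1, 3] ⊗ [-3, 2, 3], so rank(T) ≤ 2.
These bounds meet, so rank(T) = 2.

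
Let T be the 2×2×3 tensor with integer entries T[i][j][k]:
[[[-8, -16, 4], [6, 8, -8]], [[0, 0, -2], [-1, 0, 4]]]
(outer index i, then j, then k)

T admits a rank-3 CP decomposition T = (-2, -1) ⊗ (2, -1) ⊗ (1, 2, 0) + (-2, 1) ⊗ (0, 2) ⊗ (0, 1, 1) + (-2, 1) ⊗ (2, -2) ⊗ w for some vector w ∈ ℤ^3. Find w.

Subtract the known terms from T to get the rank-1 residual R = (-2, 1) ⊗ (2, -2) ⊗ w, so R[i,j,k] = a[i]·b[j]·w[k]. Pick indices with nonzero a[0]·b[0] = (-2)·(2) = -4. Only the fibre through (0,0,·) is needed: R[0,0,:] = T[0,0,:] − Σₗ aₗ[0]bₗ[0]cₗ = [-8, -16, 4] − (-2)·(2)·(1, 2, 0) − (-2)·(0)·(0, 1, 1) = [-4, -8, 4]. Then w[k] = R[0,0,k] / -4 for each k, giving w = [-4, -8, 4] / -4 = (1, 2, -1).

w = (1, 2, -1)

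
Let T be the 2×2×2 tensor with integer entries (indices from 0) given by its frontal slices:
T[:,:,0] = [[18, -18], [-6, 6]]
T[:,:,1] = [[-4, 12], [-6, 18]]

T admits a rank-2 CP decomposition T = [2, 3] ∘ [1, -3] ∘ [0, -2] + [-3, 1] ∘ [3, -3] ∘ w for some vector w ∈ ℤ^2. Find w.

Subtract the known terms from T to get the rank-1 residual R = [-3, 1] ∘ [3, -3] ∘ w, so R[i,j,k] = a[i]·b[j]·w[k]. Pick indices with nonzero a[0]·b[0] = (-3)·(3) = -9. Only the fibre through (0,0,·) is needed: R[0,0,:] = T[0,0,:] − Σₗ aₗ[0]bₗ[0]cₗ = [18, -4] − (2)·(1)·[0, -2] = [18, 0]. Then w[k] = R[0,0,k] / -9 for each k, giving w = [18, 0] / -9 = [-2, 0].

w = [-2, 0]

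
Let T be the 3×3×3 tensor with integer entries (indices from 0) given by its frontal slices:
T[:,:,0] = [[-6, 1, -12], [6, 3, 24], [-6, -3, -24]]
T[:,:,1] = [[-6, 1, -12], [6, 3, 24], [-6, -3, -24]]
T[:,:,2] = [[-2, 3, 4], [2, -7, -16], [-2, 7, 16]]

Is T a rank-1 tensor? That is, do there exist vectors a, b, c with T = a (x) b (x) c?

The mode-2 unfolding of T (rows indexed by j, columns by (i,k) = (0,0), (0,1), (0,2), (1,0), (1,1), (1,2), (2,0), (2,1), (2,2)) is [[-6, -6, -2, 6, 6, 2, -6, -6, -2], [1, 1, 3, 3, 3, -7, -3, -3, 7], [-12, -12, 4, 24, 24, -16, -24, -24, 16]].
There the 2×2 minor on rows j ∈ {0, 1}, columns (i,k) ∈ {(0,0), (0,2)} is det [[-6, -2], [1, 3]] = -16 ≠ 0, so this unfolding has rank ≥ 2; CP rank is at least every unfolding rank, so rank(T) ≥ 2.
In particular rank(T) ≥ 2 > 1, so T is not rank-1.

No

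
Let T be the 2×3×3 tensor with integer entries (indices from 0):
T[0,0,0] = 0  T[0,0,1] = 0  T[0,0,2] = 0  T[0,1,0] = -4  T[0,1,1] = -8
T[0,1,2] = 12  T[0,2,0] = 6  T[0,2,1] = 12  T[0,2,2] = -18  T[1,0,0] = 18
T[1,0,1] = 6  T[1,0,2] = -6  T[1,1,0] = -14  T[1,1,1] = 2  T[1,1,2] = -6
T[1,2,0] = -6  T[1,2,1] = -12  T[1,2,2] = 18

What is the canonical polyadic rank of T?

Lower bound: in the mode-1 unfolding of T (rows indexed by i, columns by (j,k)) the 2×2 minor on rows i ∈ {0, 1}, columns (j,k) ∈ {(0,0), (1,0)} is det [[0, -4], [18, -14]] = 72 ≠ 0, so that unfolding has rank ≥ 2 and hence rank(T) ≥ 2 (CP rank is at least every unfolding rank, though it can be larger).
Upper bound: with S_k = T[:,:,k], the two rank-1 terms a₁b₁ᵀ, a₂b₂ᵀ are the rank-1 members of the pencil x·S₀ + y·S₁.
The 2×2 minor of x·S₀ + y·S₁ on rows {0,1}, columns {0,1} is 72·x² + 168·xy + 48·y² = 24·(x + 2·y)(3·x + y), vanishing at (x:y) = (2:-1) and (1:-3).
M₁ = 2·S₀ − S₁ = [[0, 0, 0], [30, -30, 0]] = 30·[0, 1][1, -1, 0]ᵀ and M₂ = S₀ − 3·S₁ = [[0, 20, -30], [0, -20, 30]] = 10·[1, -1][0, 2, -3]ᵀ, so take a₁ = [0, 1], b₁ = [1, -1, 0], a₂ = [1, -1], b₂ = [0, 2, -3].
Each slice is an integer combination of E₁ = a₁b₁ᵀ and E₂ = a₂b₂ᵀ: S₀ = 18·E₁ − 2·E₂, S₁ = 6·E₁ − 4·E₂, S₂ = −6·E₁ + 6·E₂; reading off coefficients, c₁ = [18, 6, -6] and c₂ = [-2, -4, 6].
Hence T = [0, 1] (x) [1, -1, 0] (x) [18, 6, -6] + [1, -1] (x) [0, 2, -3] (x) [-2, -4, 6], so rank(T) ≤ 2.
These bounds meet, so rank(T) = 2.

2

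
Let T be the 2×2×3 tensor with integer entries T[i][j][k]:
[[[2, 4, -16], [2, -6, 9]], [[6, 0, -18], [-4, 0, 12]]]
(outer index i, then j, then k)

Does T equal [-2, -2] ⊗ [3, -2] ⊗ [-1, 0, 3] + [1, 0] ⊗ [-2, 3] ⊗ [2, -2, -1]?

Reconstruct entrywise from the claimed factors. For example, T[0,0,0] = 2 and Σₗ aₗ[0]bₗ[0]cₗ[0] = (-2)·(3)·(-1) + (1)·(-2)·(2) = 2; checking all 12 entries, every one matches. The claim holds.

Yes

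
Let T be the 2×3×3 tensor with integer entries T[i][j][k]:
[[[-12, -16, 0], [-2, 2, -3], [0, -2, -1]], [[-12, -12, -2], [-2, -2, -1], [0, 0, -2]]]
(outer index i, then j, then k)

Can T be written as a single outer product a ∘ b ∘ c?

No

The mode-3 unfolding of T (rows indexed by k, columns by (i,j) = (0,0), (0,1), (0,2), (1,0), (1,1), (1,2)) is [[-12, -2, 0, -12, -2, 0], [-16, 2, -2, -12, -2, 0], [0, -3, -1, -2, -1, -2]].
There the 3×3 minor on rows k ∈ {0, 1, 2}, columns (i,j) ∈ {(0,0), (0,1), (0,2)} is det [[-12, -2, 0], [-16, 2, -2], [0, -3, -1]] = 128 ≠ 0, so this unfolding has rank ≥ 3; CP rank is at least every unfolding rank, so rank(T) ≥ 3.
In particular rank(T) ≥ 3 > 1, so T is not rank-1.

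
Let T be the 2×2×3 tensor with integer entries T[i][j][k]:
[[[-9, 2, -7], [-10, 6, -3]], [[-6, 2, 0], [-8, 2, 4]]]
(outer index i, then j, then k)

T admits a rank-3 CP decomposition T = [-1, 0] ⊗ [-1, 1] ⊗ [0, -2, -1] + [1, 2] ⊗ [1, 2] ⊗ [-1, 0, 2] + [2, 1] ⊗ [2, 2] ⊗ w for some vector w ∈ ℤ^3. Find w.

w = [-2, 1, -2]

Subtract the known terms from T to get the rank-1 residual R = [2, 1] ⊗ [2, 2] ⊗ w, so R[i,j,k] = a[i]·b[j]·w[k]. Pick indices with nonzero a[0]·b[0] = (2)·(2) = 4. Only the fibre through (0,0,·) is needed: R[0,0,:] = T[0,0,:] − Σₗ aₗ[0]bₗ[0]cₗ = [-9, 2, -7] − (-1)·(-1)·[0, -2, -1] − (1)·(1)·[-1, 0, 2] = [-8, 4, -8]. Then w[k] = R[0,0,k] / 4 for each k, giving w = [-8, 4, -8] / 4 = [-2, 1, -2].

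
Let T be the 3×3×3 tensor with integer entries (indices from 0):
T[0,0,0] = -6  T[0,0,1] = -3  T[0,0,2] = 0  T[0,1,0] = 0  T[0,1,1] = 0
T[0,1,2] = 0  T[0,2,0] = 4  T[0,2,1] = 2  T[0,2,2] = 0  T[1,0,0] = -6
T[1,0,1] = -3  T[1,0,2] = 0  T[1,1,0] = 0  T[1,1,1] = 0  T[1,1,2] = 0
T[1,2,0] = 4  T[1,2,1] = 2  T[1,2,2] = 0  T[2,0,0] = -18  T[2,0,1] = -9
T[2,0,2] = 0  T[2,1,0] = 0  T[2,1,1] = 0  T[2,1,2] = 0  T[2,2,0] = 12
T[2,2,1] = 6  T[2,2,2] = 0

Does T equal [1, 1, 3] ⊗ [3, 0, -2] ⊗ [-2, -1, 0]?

Reconstruct entrywise from the claimed factors. For example, T[1,2,2] = 0 and Σₗ aₗ[1]bₗ[2]cₗ[2] = (1)·(-2)·(0) = 0; checking all 27 entries, every one matches. The claim holds.

Yes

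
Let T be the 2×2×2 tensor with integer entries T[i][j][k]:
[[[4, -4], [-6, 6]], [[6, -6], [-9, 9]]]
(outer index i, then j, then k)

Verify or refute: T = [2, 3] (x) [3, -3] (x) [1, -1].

No

Reconstruct entry (0,0,0) from the claimed factors: Σₗ aₗ[0]bₗ[0]cₗ[0] = (2)·(3)·(1) = 6, but T[0,0,0] = 4. The claim is false.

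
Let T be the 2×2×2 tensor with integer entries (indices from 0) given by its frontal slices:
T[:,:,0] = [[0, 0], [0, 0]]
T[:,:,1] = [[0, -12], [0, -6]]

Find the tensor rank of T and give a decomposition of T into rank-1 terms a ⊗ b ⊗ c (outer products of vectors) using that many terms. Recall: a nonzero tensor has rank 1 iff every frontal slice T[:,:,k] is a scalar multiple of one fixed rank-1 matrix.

Lower bound: T ≠ 0 (e.g. T[0,1,1] = -12), so rank(T) ≥ 1.
Upper bound: if T = a ⊗ b ⊗ c then every fibre of T is a multiple of the corresponding factor, so read the factors off the fibres through the nonzero entry T[0,1,1] = -12.
The mode-1 fibre T[:,1,1] = [-12, -6] gives a = [2, 1] (primitive direction); the mode-2 fibre T[0,:,1] = [0, -12] gives b = [0, 1]; then c[k] = T[0,1,k] / (a[0]·b[1]) = [0, -12] / 2 = [0, -6].
Expanding [2, 1] ⊗ [0, 1] ⊗ [0, -6] reproduces all 8 entries of T, so T = [2, 1] ⊗ [0, 1] ⊗ [0, -6] and rank(T) ≤ 1.
These bounds meet, so rank(T) = 1.

rank(T) = 1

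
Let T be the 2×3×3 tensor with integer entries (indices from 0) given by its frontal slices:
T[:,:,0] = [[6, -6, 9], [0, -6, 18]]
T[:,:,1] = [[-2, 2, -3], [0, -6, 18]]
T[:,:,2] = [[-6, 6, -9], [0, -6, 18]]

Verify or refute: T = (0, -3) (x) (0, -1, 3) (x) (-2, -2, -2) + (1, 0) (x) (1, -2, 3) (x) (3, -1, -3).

No

Reconstruct entry (0,0,0) from the claimed factors: Σₗ aₗ[0]bₗ[0]cₗ[0] = (0)·(0)·(-2) + (1)·(1)·(3) = 3, but T[0,0,0] = 6. The claim is false.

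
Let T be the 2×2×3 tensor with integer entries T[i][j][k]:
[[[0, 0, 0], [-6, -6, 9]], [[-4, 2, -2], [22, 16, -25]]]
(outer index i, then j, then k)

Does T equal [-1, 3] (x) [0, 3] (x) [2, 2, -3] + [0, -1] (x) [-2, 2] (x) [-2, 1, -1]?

Yes

Reconstruct entrywise from the claimed factors. For example, T[1,0,2] = -2 and Σₗ aₗ[1]bₗ[0]cₗ[2] = (3)·(0)·(-3) + (-1)·(-2)·(-1) = -2; checking all 12 entries, every one matches. The claim holds.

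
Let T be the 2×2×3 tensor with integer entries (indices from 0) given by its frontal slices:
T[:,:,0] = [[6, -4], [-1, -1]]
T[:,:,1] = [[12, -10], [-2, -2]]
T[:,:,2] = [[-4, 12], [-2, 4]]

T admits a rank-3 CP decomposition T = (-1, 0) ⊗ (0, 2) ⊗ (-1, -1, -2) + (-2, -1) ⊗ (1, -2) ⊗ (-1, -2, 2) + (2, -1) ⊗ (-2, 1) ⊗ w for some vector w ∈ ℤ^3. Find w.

Subtract the known terms from T to get the rank-1 residual R = (2, -1) ⊗ (-2, 1) ⊗ w, so R[i,j,k] = a[i]·b[j]·w[k]. Pick indices with nonzero a[0]·b[0] = (2)·(-2) = -4. Only the fibre through (0,0,·) is needed: R[0,0,:] = T[0,0,:] − Σₗ aₗ[0]bₗ[0]cₗ = [6, 12, -4] − (-1)·(0)·(-1, -1, -2) − (-2)·(1)·(-1, -2, 2) = [4, 8, 0]. Then w[k] = R[0,0,k] / -4 for each k, giving w = [4, 8, 0] / -4 = (-1, -2, 0).

w = (-1, -2, 0)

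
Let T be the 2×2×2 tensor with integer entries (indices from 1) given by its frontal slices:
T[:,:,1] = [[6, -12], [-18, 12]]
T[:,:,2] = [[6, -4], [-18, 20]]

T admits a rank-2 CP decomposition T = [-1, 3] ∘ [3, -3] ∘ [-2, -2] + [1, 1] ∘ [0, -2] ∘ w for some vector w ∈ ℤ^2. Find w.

Subtract the known terms from T to get the rank-1 residual R = [1, 1] ∘ [0, -2] ∘ w, so R[i,j,k] = a[i]·b[j]·w[k]. Pick indices with nonzero a[1]·b[2] = (1)·(-2) = -2. Only the fibre through (1,2,·) is needed: R[1,2,:] = T[1,2,:] − Σₗ aₗ[1]bₗ[2]cₗ = [-12, -4] − (-1)·(-3)·[-2, -2] = [-6, 2]. Then w[k] = R[1,2,k] / -2 for each k, giving w = [-6, 2] / -2 = [3, -1].

w = [3, -1]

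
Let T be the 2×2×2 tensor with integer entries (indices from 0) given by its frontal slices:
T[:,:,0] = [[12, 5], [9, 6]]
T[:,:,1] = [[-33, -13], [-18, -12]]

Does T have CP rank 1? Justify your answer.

The mode-3 unfolding of T (rows indexed by k, columns by (i,j) = (0,0), (0,1), (1,0), (1,1)) is [[12, 5, 9, 6], [-33, -13, -18, -12]].
There the 2×2 minor on rows k ∈ {0, 1}, columns (i,j) ∈ {(0,0), (0,1)} is det [[12, 5], [-33, -13]] = 9 ≠ 0, so this unfolding has rank ≥ 2; CP rank is at least every unfolding rank, so rank(T) ≥ 2.
In particular rank(T) ≥ 2 > 1, so T is not rank-1.

No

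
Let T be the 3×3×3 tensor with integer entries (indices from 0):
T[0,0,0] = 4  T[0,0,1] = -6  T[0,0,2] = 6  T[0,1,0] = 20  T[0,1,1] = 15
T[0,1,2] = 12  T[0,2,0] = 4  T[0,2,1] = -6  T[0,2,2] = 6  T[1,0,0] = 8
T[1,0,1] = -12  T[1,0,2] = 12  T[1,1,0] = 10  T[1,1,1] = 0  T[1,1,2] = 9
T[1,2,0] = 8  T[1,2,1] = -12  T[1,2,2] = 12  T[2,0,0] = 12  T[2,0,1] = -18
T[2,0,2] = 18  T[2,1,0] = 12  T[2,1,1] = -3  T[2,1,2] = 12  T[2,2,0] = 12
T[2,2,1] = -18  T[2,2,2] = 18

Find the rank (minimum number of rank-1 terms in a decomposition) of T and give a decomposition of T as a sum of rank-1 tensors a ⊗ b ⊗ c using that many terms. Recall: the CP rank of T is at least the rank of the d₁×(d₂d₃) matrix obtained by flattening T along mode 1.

Lower bound: the mode-1 unfolding of T (rows indexed by i, columns by (j,k) = (0,0), (0,1), (0,2), (1,0), (1,1), (1,2), (2,0), (2,1), (2,2)) is [[4, -6, 6, 20, 15, 12, 4, -6, 6], [8, -12, 12, 10, 0, 9, 8, -12, 12], [12, -18, 18, 12, -3, 12, 12, -18, 18]].
There the 2×2 minor on rows i ∈ {0, 1}, columns (j,k) ∈ {(0,0), (1,0)} is det [[4, 20], [8, 10]] = -120 ≠ 0, so this unfolding has rank ≥ 2; CP rank is at least every unfolding rank, so rank(T) ≥ 2. (Unfolding ranks only ever bound the CP rank from below — rank(T) can be strictly larger than all of them — so the matching upper bound has to come from an explicit 2-term decomposition.)
Upper bound — finding two terms. Write S_k = T[:,:,k] for the frontal slices: S₀ = [[4, 20, 4], [8, 10, 8], [12, 12, 12]], S₁ = [[-6, 15, -6], [-12, 0, -12], [-18, -3, -18]], S₂ = [[6, 12, 6], [12, 9, 12], [18, 12, 18]].
If T = a₁ ⊗ b₁ ⊗ c₁ + a₂ ⊗ b₂ ⊗ c₂ then each S_k = c₁[k]·a₁b₁ᵀ + c₂[k]·a₂b₂ᵀ. S₀ and S₁ are linearly independent, so a₁b₁ᵀ and a₂b₂ᵀ must span the same plane of matrices: they are the rank-1 matrices of the form x·S₀ + y·S₁.
The 2×2 minor of x·S₀ + y·S₁ on rows {0,1}, columns {0,1} is −120·x² + 60·xy + 180·y² = (-60)·(2·x − 3·y)(x + y), vanishing at (x:y) = (3:2) and (1:-1).
M₁ = 3·S₀ + 2·S₁ = [[0, 90, 0], [0, 30, 0], [0, 30, 0]] = 30·(3, 1, 1)(0, 1, 0)ᵀ and M₂ = S₀ − S₁ = [[10, 5, 10], [20, 10, 20], [30, 15, 30]] = 5·(1, 2, 3)(2, 1, 2)ᵀ, so take a₁ = (3, 1, 1), b₁ = (0, 1, 0), a₂ = (1, 2, 3), b₂ = (2, 1, 2).
Each slice is an integer combination of E₁ = a₁b₁ᵀ and E₂ = a₂b₂ᵀ: S₀ = 6·E₁ + 2·E₂, S₁ = 6·E₁ − 3·E₂, S₂ = 3·E₁ + 3·E₂; reading off coefficients, c₁ = (6, 6, 3) and c₂ = (2, -3, 3).
Hence T = (3, 1, 1) ⊗ (0, 1, 0) ⊗ (6, 6, 3) + (1, 2, 3) ⊗ (2, 1, 2) ⊗ (2, -3, 3), so rank(T) ≤ 2.
These bounds meet, so rank(T) = 2.
Check entry T[2,2,0] = 12: (1)·(0)·(6) + (3)·(2)·(2) = 12.

rank(T) = 2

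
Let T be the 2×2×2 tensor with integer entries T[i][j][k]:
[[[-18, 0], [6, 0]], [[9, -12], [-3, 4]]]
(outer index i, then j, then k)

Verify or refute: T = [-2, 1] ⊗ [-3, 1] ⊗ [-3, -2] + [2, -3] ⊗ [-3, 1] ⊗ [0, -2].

Yes

Reconstruct entrywise from the claimed factors. For example, T[0,0,0] = -18 and Σₗ aₗ[0]bₗ[0]cₗ[0] = (-2)·(-3)·(-3) + (2)·(-3)·(0) = -18; checking all 8 entries, every one matches. The claim holds.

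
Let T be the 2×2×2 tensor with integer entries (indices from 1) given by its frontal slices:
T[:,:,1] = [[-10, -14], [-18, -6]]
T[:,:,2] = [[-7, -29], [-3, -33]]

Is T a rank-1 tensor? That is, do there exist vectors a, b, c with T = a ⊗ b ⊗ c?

No

The mode-2 unfolding of T (rows indexed by j, columns by (i,k) = (1,1), (1,2), (2,1), (2,2)) is [[-10, -7, -18, -3], [-14, -29, -6, -33]].
There the 2×2 minor on rows j ∈ {1, 2}, columns (i,k) ∈ {(1,1), (1,2)} is det [[-10, -7], [-14, -29]] = 192 ≠ 0, so this unfolding has rank ≥ 2; CP rank is at least every unfolding rank, so rank(T) ≥ 2.
In particular rank(T) ≥ 2 > 1, so T is not rank-1.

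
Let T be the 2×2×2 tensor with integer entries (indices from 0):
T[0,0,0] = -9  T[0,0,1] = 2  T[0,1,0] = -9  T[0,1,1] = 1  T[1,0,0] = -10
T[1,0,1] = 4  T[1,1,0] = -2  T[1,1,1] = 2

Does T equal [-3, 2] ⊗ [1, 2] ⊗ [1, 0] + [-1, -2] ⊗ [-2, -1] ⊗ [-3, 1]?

Yes

Reconstruct entrywise from the claimed factors. For example, T[1,1,0] = -2 and Σₗ aₗ[1]bₗ[1]cₗ[0] = (2)·(2)·(1) + (-2)·(-1)·(-3) = -2; checking all 8 entries, every one matches. The claim holds.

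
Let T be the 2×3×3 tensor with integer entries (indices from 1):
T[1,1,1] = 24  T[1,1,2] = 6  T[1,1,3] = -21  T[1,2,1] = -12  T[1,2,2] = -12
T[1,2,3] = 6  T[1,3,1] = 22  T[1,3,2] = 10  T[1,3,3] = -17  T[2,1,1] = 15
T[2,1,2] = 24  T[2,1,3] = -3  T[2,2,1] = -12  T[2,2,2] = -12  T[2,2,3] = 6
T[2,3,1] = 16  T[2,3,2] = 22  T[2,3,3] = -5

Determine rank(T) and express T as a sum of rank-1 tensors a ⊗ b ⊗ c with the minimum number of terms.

Lower bound: the mode-2 unfolding of T (rows indexed by j, columns by (i,k) = (1,1), (1,2), (1,3), (2,1), (2,2), (2,3)) is [[24, 6, -21, 15, 24, -3], [-12, -12, 6, -12, -12, 6], [22, 10, -17, 16, 22, -5]].
There the 2×2 minor on rows j ∈ {1, 2}, columns (i,k) ∈ {(1,1), (1,2)} is det [[24, 6], [-12, -12]] = -216 ≠ 0, so this unfolding has rank ≥ 2; CP rank is at least every unfolding rank, so rank(T) ≥ 2. (Flattening ranks never certify an upper bound on CP rank; for that we must actually write T with 2 rank-1 terms.)
Upper bound — finding two terms. Write S_k = T[:,:,k] for the frontal slices: S₁ = [[24, -12, 22], [15, -12, 16]], S₂ = [[6, -12, 10], [24, -12, 22]], S₃ = [[-21, 6, -17], [-3, 6, -5]].
If T = a₁ ⊗ b₁ ⊗ c₁ + a₂ ⊗ b₂ ⊗ c₂ then each S_k = c₁[k]·a₁b₁ᵀ + c₂[k]·a₂b₂ᵀ. S₁ and S₂ are linearly independent, so a₁b₁ᵀ and a₂b₂ᵀ must span the same plane of matrices: they are the rank-1 matrices of the form x·S₁ + y·S₂.
The 2×2 minor of x·S₁ + y·S₂ on rows {1,2}, columns {1,2} is −108·x² + 108·xy + 216·y² = (-108)·(x − 2·y)(x + y), vanishing at (x:y) = (2:1) and (1:-1).
M₁ = 2·S₁ + S₂ = [[54, -36, 54], [54, -36, 54]] = 18·[1, 1][3, -2, 3]ᵀ and M₂ = S₁ − S₂ = [[18, 0, 12], [-9, 0, -6]] = 3·[2, -1][3, 0, 2]ᵀ, so take a₁ = [1, 1], b₁ = [3, -2, 3], a₂ = [2, -1], b₂ = [3, 0, 2].
Each slice is an integer combination of E₁ = a₁b₁ᵀ and E₂ = a₂b₂ᵀ: S₁ = 6·E₁ + E₂, S₂ = 6·E₁ − 2·E₂, S₃ = −3·E₁ − 2·E₂; reading off coefficients, c₁ = [6, 6, -3] and c₂ = [1, -2, -2].
Hence T = [1, 1] ⊗ [3, -2, 3] ⊗ [6, 6, -3] + [2, -1] ⊗ [3, 0, 2] ⊗ [1, -2, -2], so rank(T) ≤ 2.
These bounds meet, so rank(T) = 2.

rank(T) = 2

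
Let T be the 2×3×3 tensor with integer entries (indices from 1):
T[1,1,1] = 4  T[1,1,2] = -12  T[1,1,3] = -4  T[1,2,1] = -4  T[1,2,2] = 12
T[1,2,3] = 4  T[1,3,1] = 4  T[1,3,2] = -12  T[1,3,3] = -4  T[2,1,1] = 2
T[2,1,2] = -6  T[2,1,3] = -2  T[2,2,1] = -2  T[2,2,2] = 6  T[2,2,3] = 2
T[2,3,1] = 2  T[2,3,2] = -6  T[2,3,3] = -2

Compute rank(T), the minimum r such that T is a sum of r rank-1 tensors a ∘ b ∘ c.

Lower bound: T ≠ 0 (e.g. T[1,1,1] = 4), so rank(T) ≥ 1.
Upper bound: if T = a ∘ b ∘ c then every fibre of T is a multiple of the corresponding factor, so read the factors off the fibres through the nonzero entry T[1,1,1] = 4.
The mode-1 fibre T[:,1,1] = [4, 2] gives a = (2, 1) (primitive direction); the mode-2 fibre T[1,:,1] = [4, -4, 4] gives b = (1, -1, 1); then c[k] = T[1,1,k] / (a[1]·b[1]) = [4, -12, -4] / 2 = (2, -6, -2).
Expanding (2, 1) ∘ (1, -1, 1) ∘ (2, -6, -2) reproduces all 18 entries of T, so T = (2, 1) ∘ (1, -1, 1) ∘ (2, -6, -2) and rank(T) ≤ 1.
These bounds meet, so rank(T) = 1.
Check entry T[1,2,2] = 12: (2)·(-1)·(-6) = 12.

1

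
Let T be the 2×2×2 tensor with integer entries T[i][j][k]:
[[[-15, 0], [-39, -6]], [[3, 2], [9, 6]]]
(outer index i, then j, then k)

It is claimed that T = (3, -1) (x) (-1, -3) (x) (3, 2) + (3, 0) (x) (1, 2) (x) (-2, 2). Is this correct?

Yes

Reconstruct entrywise from the claimed factors. For example, T[1,0,1] = 2 and Σₗ aₗ[1]bₗ[0]cₗ[1] = (-1)·(-1)·(2) + (0)·(1)·(2) = 2; checking all 8 entries, every one matches. The claim holds.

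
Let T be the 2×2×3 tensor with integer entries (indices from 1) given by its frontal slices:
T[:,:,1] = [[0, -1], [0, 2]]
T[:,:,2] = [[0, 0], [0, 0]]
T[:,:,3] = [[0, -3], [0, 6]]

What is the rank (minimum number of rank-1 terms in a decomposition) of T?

1

Lower bound: T ≠ 0 (e.g. T[1,2,1] = -1), so rank(T) ≥ 1.
Upper bound: the mode-1 fibre T[:,2,1] = [-1, 2] gives a = (1, -2) (primitive direction); the mode-2 fibre T[1,:,1] = [0, -1] gives b = (0, 1); then c[k] = T[1,2,k] / (a[1]·b[2]) = [-1, 0, -3] / 1 = (-1, 0, -3).
Expanding (1, -2) ∘ (0, 1) ∘ (-1, 0, -3) reproduces all 12 entries of T, so T = (1, -2) ∘ (0, 1) ∘ (-1, 0, -3) and rank(T) ≤ 1.
These bounds meet, so rank(T) = 1.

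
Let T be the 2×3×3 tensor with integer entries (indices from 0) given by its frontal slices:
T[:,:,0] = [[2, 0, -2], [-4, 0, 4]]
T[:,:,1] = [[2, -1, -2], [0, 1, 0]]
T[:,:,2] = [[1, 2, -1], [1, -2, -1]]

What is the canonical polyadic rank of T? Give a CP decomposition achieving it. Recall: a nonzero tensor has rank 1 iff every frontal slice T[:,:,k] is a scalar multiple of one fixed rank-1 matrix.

Lower bound: the mode-3 unfolding of T (rows indexed by k, columns by (i,j) = (0,0), (0,1), (0,2), (1,0), (1,1), (1,2)) is [[2, 0, -2, -4, 0, 4], [2, -1, -2, 0, 1, 0], [1, 2, -1, 1, -2, -1]].
There the 3×3 minor on rows k ∈ {0, 1, 2}, columns (i,j) ∈ {(0,0), (0,1), (1,0)} is det [[2, 0, -4], [2, -1, 0], [1, 2, 1]] = -22 ≠ 0, so this unfolding has rank ≥ 3; CP rank is at least every unfolding rank, so rank(T) ≥ 3. (Flattening ranks never certify an upper bound on CP rank; for that we must actually write T with 3 rank-1 terms.)
Upper bound: T is a sum of 3 rank-1 terms, T = [0, 1] (x) [1, 0, -1] (x) [-2, 2, 2] + [1, -1] (x) [0, 1, 0] (x) [0, -1, 2] + [1, -1] (x) [1, 0, -1] (x) [2, 2, 1] (one valid choice — decompositions are not unique — normalised so each a, b is primitive with positive first nonzero entry; check it by expanding all entries), so rank(T) ≤ 3.
These bounds meet, so rank(T) = 3.

rank(T) = 3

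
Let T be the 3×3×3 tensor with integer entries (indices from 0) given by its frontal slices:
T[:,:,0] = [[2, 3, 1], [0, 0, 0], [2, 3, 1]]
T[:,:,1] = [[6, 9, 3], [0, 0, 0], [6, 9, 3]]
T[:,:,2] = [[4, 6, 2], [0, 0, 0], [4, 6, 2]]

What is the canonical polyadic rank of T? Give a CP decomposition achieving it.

Lower bound: T ≠ 0 (e.g. T[0,0,0] = 2), so rank(T) ≥ 1.
Upper bound: if T = a ⊗ b ⊗ c then every fibre of T is a multiple of the corresponding factor, so read the factors off the fibres through the nonzero entry T[0,0,0] = 2.
The mode-1 fibre T[:,0,0] = [2, 0, 2] gives a = (1, 0, 1) (primitive direction); the mode-2 fibre T[0,:,0] = [2, 3, 1] gives b = (2, 3, 1); then c[k] = T[0,0,k] / (a[0]·b[0]) = [2, 6, 4] / 2 = (1, 3, 2).
Expanding (1, 0, 1) ⊗ (2, 3, 1) ⊗ (1, 3, 2) reproduces all 27 entries of T, so T = (1, 0, 1) ⊗ (2, 3, 1) ⊗ (1, 3, 2) and rank(T) ≤ 1.
These bounds meet, so rank(T) = 1.

rank(T) = 1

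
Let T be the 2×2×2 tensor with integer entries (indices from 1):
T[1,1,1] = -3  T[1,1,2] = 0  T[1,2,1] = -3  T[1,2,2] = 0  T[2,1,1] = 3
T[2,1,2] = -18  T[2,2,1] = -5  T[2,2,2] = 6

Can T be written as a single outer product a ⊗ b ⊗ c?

The mode-2 unfolding of T (rows indexed by j, columns by (i,k) = (1,1), (1,2), (2,1), (2,2)) is [[-3, 0, 3, -18], [-3, 0, -5, 6]].
There the 2×2 minor on rows j ∈ {1, 2}, columns (i,k) ∈ {(1,1), (2,1)} is det [[-3, 3], [-3, -5]] = 24 ≠ 0, so this unfolding has rank ≥ 2; CP rank is at least every unfolding rank, so rank(T) ≥ 2.
In particular rank(T) ≥ 2 > 1, so T is not rank-1.

No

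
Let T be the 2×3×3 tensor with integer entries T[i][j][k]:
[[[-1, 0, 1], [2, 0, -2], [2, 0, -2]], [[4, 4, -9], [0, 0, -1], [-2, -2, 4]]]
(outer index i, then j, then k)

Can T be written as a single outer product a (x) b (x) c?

The mode-2 unfolding of T (rows indexed by j, columns by (i,k) = (0,0), (0,1), (0,2), (1,0), (1,1), (1,2)) is [[-1, 0, 1, 4, 4, -9], [2, 0, -2, 0, 0, -1], [2, 0, -2, -2, -2, 4]].
There the 3×3 minor on rows j ∈ {0, 1, 2}, columns (i,k) ∈ {(0,0), (1,0), (1,2)} is det [[-1, 4, -9], [2, 0, -1], [2, -2, 4]] = -2 ≠ 0, so this unfolding has rank ≥ 3; CP rank is at least every unfolding rank, so rank(T) ≥ 3.
In particular rank(T) ≥ 3 > 1, so T is not rank-1.

No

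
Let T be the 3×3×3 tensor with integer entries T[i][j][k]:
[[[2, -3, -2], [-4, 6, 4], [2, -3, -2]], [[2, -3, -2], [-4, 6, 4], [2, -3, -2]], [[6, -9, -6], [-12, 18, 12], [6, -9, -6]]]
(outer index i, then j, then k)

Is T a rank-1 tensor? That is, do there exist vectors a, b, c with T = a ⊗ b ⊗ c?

Yes

The mode-1 fibre T[:,0,0] = [2, 2, 6] gives a = [1, 1, 3] (primitive direction); the mode-2 fibre T[0,:,0] = [2, -4, 2] gives b = [1, -2, 1]; then c[k] = T[0,0,k] / (a[0]·b[0]) = [2, -3, -2] / 1 = [2, -3, -2].
Expanding [1, 1, 3] ⊗ [1, -2, 1] ⊗ [2, -3, -2] reproduces all 27 entries of T, so T = [1, 1, 3] ⊗ [1, -2, 1] ⊗ [2, -3, -2] and rank(T) ≤ 1.
Equivalently every frontal slice T[:,:,k] is c[k] times the rank-1 matrix [1, 1, 3] ⊗ [1, -2, 1]. So T has rank 1 (it is nonzero).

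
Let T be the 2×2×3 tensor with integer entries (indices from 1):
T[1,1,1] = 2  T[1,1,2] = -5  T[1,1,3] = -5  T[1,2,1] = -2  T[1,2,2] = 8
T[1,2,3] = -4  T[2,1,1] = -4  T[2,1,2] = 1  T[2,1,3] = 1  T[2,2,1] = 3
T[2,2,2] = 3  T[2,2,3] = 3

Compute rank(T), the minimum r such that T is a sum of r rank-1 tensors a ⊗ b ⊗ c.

Lower bound: the mode-3 unfolding of T (rows indexed by k, columns by (i,j) = (1,1), (1,2), (2,1), (2,2)) is [[2, -2, -4, 3], [-5, 8, 1, 3], [-5, -4, 1, 3]].
There the 3×3 minor on rows k ∈ {1, 2, 3}, columns (i,j) ∈ {(1,1), (1,2), (2,1)} is det [[2, -2, -4], [-5, 8, 1], [-5, -4, 1]] = -216 ≠ 0, so this unfolding has rank ≥ 3; CP rank is at least every unfolding rank, so rank(T) ≥ 3. (Flattening ranks never certify an upper bound on CP rank; for that we must actually write T with 3 rank-1 terms.)
Upper bound: T is a sum of 3 rank-1 terms, T = [1, 0] ⊗ [0, 1] ⊗ [-8, 8, -4] + [1, 1] ⊗ [1, -2] ⊗ [-2, -1, -1] + [2, -1] ⊗ [2, 1] ⊗ [1, -1, -1] (one valid choice — decompositions are not unique — normalised so each a, b is primitive with positive first nonzero entry; check it by expanding all entries), so rank(T) ≤ 3.
These bounds meet, so rank(T) = 3.

3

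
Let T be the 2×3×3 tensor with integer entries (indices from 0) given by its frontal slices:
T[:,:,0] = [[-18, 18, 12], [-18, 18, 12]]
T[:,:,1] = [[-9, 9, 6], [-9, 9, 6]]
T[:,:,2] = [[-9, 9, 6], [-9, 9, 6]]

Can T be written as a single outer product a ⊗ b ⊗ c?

Yes

If T = a ⊗ b ⊗ c then every fibre of T is a multiple of the corresponding factor, so read the factors off the fibres through the nonzero entry T[0,0,0] = -18.
The mode-1 fibre T[:,0,0] = [-18, -18] gives a = [1, 1] (primitive direction); the mode-2 fibre T[0,:,0] = [-18, 18, 12] gives b = [3, -3, -2]; then c[k] = T[0,0,k] / (a[0]·b[0]) = [-18, -9, -9] / 3 = [-6, -3, -3].
Expanding [1, 1] ⊗ [3, -3, -2] ⊗ [-6, -3, -3] reproduces all 18 entries of T, so T = [1, 1] ⊗ [3, -3, -2] ⊗ [-6, -3, -3] and rank(T) ≤ 1.
Equivalently every frontal slice T[:,:,k] is c[k] times the rank-1 matrix [1, 1] ⊗ [3, -3, -2]. So T has rank 1 (it is nonzero).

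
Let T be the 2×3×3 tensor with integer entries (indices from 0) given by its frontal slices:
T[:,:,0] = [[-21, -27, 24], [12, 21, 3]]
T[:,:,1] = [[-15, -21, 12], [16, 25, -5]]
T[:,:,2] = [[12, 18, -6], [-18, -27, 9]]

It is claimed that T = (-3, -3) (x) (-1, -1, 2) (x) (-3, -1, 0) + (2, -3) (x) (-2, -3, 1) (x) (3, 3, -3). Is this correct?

No

Reconstruct entry (1,0,0) from the claimed factors: Σₗ aₗ[1]bₗ[0]cₗ[0] = (-3)·(-1)·(-3) + (-3)·(-2)·(3) = 9, but T[1,0,0] = 12. The claim is false.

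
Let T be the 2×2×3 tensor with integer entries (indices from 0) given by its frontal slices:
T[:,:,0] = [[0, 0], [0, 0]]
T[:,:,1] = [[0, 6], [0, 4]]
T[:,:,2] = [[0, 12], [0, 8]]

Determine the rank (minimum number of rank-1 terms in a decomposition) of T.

Lower bound: T ≠ 0 (e.g. T[0,1,1] = 6), so rank(T) ≥ 1.
Upper bound: if T = a ⊗ b ⊗ c then every fibre of T is a multiple of the corresponding factor, so read the factors off the fibres through the nonzero entry T[0,1,1] = 6.
The mode-1 fibre T[:,1,1] = [6, 4] gives a = [3, 2] (primitive direction); the mode-2 fibre T[0,:,1] = [0, 6] gives b = [0, 1]; then c[k] = T[0,1,k] / (a[0]·b[1]) = [0, 6, 12] / 3 = [0, 2, 4].
Expanding [3, 2] ⊗ [0, 1] ⊗ [0, 2, 4] reproduces all 12 entries of T, so T = [3, 2] ⊗ [0, 1] ⊗ [0, 2, 4] and rank(T) ≤ 1.
These bounds meet, so rank(T) = 1.

1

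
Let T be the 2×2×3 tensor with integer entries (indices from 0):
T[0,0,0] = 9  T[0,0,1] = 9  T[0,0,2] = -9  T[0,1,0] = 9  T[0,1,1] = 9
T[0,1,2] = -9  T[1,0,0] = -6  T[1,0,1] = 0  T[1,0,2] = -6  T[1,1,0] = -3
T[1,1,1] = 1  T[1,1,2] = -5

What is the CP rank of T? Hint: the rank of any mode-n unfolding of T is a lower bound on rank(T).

2

Lower bound: the mode-2 unfolding of T (rows indexed by j, columns by (i,k) = (0,0), (0,1), (0,2), (1,0), (1,1), (1,2)) is [[9, 9, -9, -6, 0, -6], [9, 9, -9, -3, 1, -5]].
There the 2×2 minor on rows j ∈ {0, 1}, columns (i,k) ∈ {(0,0), (1,0)} is det [[9, -6], [9, -3]] = 27 ≠ 0, so this unfolding has rank ≥ 2; CP rank is at least every unfolding rank, so rank(T) ≥ 2. (Flattening ranks never certify an upper bound on CP rank; for that we must actually write T with 2 rank-1 terms.)
Upper bound — finding two terms. Write S_k = T[:,:,k] for the frontal slices: S₀ = [[9, 9], [-6, -3]], S₁ = [[9, 9], [0, 1]], S₂ = [[-9, -9], [-6, -5]].
If T = a₁ ⊗ b₁ ⊗ c₁ + a₂ ⊗ b₂ ⊗ c₂ then each S_k = c₁[k]·a₁b₁ᵀ + c₂[k]·a₂b₂ᵀ. S₀ and S₁ are linearly independent, so a₁b₁ᵀ and a₂b₂ᵀ must span the same plane of matrices: they are the rank-1 matrices of the form x·S₀ + y·S₁.
det(x·S₀ + y·S₁) is 27·x² + 36·xy + 9·y² = 9·(x + y)(3·x + y), vanishing at (x:y) = (1:-1) and (1:-3).
M₁ = S₀ − S₁ = [[0, 0], [-6, -4]] = (-2)·[0, 1][3, 2]ᵀ and M₂ = S₀ − 3·S₁ = [[-18, -18], [-6, -6]] = (-6)·[3, 1][1, 1]ᵀ, so take a₁ = [0, 1], b₁ = [3, 2], a₂ = [3, 1], b₂ = [1, 1].
Each slice is an integer combination of E₁ = a₁b₁ᵀ and E₂ = a₂b₂ᵀ: S₀ = −3·E₁ + 3·E₂, S₁ = −E₁ + 3·E₂, S₂ = −E₁ − 3·E₂; reading off coefficients, c₁ = [-3, -1, -1] and c₂ = [3, 3, -3].
Hence T = [0, 1] ⊗ [3, 2] ⊗ [-3, -1, -1] + [3, 1] ⊗ [1, 1] ⊗ [3, 3, -3], so rank(T) ≤ 2.
These bounds meet, so rank(T) = 2.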